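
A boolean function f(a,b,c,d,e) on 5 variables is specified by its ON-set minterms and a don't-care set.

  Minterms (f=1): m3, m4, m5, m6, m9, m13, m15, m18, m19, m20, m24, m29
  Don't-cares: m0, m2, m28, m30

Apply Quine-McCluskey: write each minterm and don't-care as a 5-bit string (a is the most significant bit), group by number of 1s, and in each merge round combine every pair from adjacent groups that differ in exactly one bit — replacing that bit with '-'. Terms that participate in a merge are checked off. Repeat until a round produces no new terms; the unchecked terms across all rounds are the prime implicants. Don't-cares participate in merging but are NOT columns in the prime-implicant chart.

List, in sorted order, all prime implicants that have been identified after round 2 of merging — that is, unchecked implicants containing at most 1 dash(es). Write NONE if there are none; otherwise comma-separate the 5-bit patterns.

[col 0] 00000*, 00010*, 00011*, 00100*, 00101*, 00110*, 01001*, 01101*, 01111*, 10010*, 10011*, 10100*, 11000*, 11100*, 11101*, 11110*
[col 1] -0010*, -0011*, -0100, -1101, 0-101, 00-00*, 00-10*, 000-0*, 0001-*, 001-0*, 0010-, 01-01, 011-1, 1-100, 1001-*, 11-00, 111-0, 1110-
[col 2] -001-, 00--0
Prime implicants: -001-, -0100, -1101, 0-101, 00--0, 0010-, 01-01, 011-1, 1-100, 11-00, 111-0, 1110-

-0100, -1101, 0-101, 0010-, 01-01, 011-1, 1-100, 11-00, 111-0, 1110-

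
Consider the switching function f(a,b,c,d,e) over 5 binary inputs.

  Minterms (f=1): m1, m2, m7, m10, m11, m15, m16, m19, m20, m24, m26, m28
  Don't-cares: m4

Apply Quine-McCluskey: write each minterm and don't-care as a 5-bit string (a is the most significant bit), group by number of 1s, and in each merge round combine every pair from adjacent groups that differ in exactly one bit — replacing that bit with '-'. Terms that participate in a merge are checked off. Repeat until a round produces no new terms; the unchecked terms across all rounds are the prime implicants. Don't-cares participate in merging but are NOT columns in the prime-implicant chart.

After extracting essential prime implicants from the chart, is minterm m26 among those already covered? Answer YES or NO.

NO

size-2^0 implicants → 00001  00010(✓)  00100(✓)  00111(✓)  01010(✓)  01011(✓)  01111(✓)  10000(✓)  10011  10100(✓)  11000(✓)  11010(✓)  11100(✓)
size-2^1 implicants → -0100  -1010  0-010  0-111  01-11  0101-  1-000(✓)  1-100(✓)  10-00(✓)  11-00(✓)  110-0
size-2^2 implicants → 1--00
Unchecked terms (primes): -0100, -1010, 0-010, 0-111, 00001, 01-11, 0101-, 1--00, 10011, 110-0
Minterm coverage:
  m1 ⊆ 00001 [E]
  m2 ⊆ 0-010 [E]
  m7 ⊆ 0-111 [E]
  m10 ⊆ -1010,0-010,0101-
  m11 ⊆ 01-11,0101-
  m15 ⊆ 0-111,01-11
  m16 ⊆ 1--00 [E]
  m19 ⊆ 10011 [E]
  m20 ⊆ -0100,1--00
  m24 ⊆ 1--00,110-0
  m26 ⊆ -1010,110-0
  m28 ⊆ 1--00 [E]
E = {0-010, 0-111, 00001, 1--00, 10011}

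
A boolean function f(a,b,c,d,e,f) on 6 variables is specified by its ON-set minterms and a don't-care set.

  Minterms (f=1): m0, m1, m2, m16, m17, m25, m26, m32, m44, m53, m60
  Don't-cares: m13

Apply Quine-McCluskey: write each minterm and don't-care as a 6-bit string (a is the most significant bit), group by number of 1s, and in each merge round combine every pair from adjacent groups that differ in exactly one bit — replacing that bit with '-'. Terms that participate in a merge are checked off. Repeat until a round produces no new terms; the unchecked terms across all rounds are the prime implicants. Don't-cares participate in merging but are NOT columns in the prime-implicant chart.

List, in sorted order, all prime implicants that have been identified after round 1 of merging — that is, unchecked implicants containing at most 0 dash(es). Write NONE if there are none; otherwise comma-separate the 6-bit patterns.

001101, 011010, 110101

size-2^0 implicants → 000000(✓)  000001(✓)  000010(✓)  001101  010000(✓)  010001(✓)  011001(✓)  011010  100000(✓)  101100(✓)  110101  111100(✓)
size-2^1 implicants → -00000  0-0000(✓)  0-0001(✓)  0000-0  00000-(✓)  01-001  01000-(✓)  1-1100
size-2^2 implicants → 0-000-
Unchecked terms (primes): -00000, 0-000-, 0000-0, 001101, 01-001, 011010, 1-1100, 110101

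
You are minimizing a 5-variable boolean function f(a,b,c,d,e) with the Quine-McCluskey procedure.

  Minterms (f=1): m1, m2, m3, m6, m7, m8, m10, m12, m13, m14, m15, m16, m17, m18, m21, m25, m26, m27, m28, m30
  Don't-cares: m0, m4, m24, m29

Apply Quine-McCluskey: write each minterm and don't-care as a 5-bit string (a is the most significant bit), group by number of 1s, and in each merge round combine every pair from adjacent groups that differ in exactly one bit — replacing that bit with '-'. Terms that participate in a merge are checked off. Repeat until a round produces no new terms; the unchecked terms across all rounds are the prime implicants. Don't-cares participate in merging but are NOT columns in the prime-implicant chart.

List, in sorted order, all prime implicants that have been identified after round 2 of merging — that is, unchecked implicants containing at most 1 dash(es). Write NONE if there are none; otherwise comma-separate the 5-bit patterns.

Round 0: 00000✓ 00001✓ 00010✓ 00011✓ 00100✓ 00110✓ 00111✓ 01000✓ 01010✓ 01100✓ 01101✓ 01110✓ 01111✓ 10000✓ 10001✓ 10010✓ 10101✓ 11000✓ 11001✓ 11010✓ 11011✓ 11100✓ 11101✓ 11110✓
Round 1: -0000✓ -0001✓ -0010✓ -1000✓ -1010✓ -1100✓ -1101✓ -1110✓ 0-000✓ 0-010✓ 0-100✓ 0-110✓ 0-111✓ 00-00✓ 00-10✓ 00-11✓ 000-0✓ 000-1✓ 0000-✓ 0001-✓ 001-0✓ 0011-✓ 01-00✓ 01-10✓ 010-0✓ 011-0✓ 011-1✓ 0110-✓ 0111-✓ 1-000✓ 1-001✓ 1-010✓ 1-101✓ 10-01✓ 100-0✓ 1000-✓ 11-00✓ 11-01✓ 11-10✓ 110-0✓ 110-1✓ 1100-✓ 1101-✓ 111-0✓ 1110-✓
Round 2: --000✓ --010✓ -00-0✓ -000- -1-00✓ -1-10✓ -10-0✓ -11-0✓ -110- 0--00✓ 0--10✓ 0-0-0✓ 0-1-0✓ 0-11- 00--0✓ 00-1- 000-- 01--0✓ 011-- 1--01 1-0-0✓ 1-00- 11--0✓ 11-0- 110--
Round 3: --0-0 -1--0 0---0
PIs = {--0-0, -000-, -1--0, -110-, 0---0, 0-11-, 00-1-, 000--, 011--, 1--01, 1-00-, 11-0-, 110--}

NONE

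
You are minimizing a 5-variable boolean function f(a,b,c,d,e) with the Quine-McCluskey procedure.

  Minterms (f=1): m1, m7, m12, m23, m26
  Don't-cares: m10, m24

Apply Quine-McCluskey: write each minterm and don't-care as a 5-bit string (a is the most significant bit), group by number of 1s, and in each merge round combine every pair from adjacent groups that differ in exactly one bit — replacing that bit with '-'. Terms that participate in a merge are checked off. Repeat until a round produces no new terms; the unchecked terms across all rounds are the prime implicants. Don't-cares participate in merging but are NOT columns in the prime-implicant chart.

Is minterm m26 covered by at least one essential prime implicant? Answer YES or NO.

Round 0: 00001 00111✓ 01010✓ 01100 10111✓ 11000✓ 11010✓
Round 1: -0111 -1010 110-0
PIs = {-0111, -1010, 00001, 01100, 110-0}
Coverage chart:
  m1: 00001 ←essential
  m7: -0111 ←essential
  m12: 01100 ←essential
  m23: -0111 ←essential
  m26: -1010,110-0
Essential: -0111, 00001, 01100

NO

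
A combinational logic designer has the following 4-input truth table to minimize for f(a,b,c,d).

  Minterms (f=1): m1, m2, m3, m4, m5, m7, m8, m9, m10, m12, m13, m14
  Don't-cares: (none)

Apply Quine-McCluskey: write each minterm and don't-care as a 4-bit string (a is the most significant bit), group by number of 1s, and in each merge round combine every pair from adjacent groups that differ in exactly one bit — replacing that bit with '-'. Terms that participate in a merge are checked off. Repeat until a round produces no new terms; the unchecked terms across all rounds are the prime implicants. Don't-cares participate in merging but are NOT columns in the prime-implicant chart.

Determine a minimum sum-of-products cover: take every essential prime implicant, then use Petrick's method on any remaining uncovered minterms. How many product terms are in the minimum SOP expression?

size-2^0 implicants → 0001(✓)  0010(✓)  0011(✓)  0100(✓)  0101(✓)  0111(✓)  1000(✓)  1001(✓)  1010(✓)  1100(✓)  1101(✓)  1110(✓)
size-2^1 implicants → -001(✓)  -010  -100(✓)  -101(✓)  0-01(✓)  0-11(✓)  00-1(✓)  001-  01-1(✓)  010-(✓)  1-00(✓)  1-01(✓)  1-10(✓)  10-0(✓)  100-(✓)  11-0(✓)  110-(✓)
size-2^2 implicants → --01  -10-  0--1  1--0  1-0-
Unchecked terms (primes): --01, -010, -10-, 0--1, 001-, 1--0, 1-0-
Minterm coverage:
  m1 ⊆ --01,0--1
  m2 ⊆ -010,001-
  m3 ⊆ 0--1,001-
  m4 ⊆ -10- [E]
  m5 ⊆ --01,-10-,0--1
  m7 ⊆ 0--1 [E]
  m8 ⊆ 1--0,1-0-
  m9 ⊆ --01,1-0-
  m10 ⊆ -010,1--0
  m12 ⊆ -10-,1--0,1-0-
  m13 ⊆ --01,-10-,1-0-
  m14 ⊆ 1--0 [E]
E = {-10-, 0--1, 1--0}
Petrick residual → --01, -010
Cover = c'd + b'cd' + bc' + a'd + ad'  |cover|=5

5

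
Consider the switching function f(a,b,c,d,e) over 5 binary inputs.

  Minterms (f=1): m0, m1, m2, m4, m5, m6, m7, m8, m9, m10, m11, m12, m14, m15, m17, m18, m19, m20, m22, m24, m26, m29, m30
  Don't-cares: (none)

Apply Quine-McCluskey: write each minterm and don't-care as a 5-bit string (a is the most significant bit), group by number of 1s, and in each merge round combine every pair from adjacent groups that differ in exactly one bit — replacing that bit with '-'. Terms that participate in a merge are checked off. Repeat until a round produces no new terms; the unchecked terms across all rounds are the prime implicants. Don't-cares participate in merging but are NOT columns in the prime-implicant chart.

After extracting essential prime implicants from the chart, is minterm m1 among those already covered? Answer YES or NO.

size-2^0 implicants → 00000(✓)  00001(✓)  00010(✓)  00100(✓)  00101(✓)  00110(✓)  00111(✓)  01000(✓)  01001(✓)  01010(✓)  01011(✓)  01100(✓)  01110(✓)  01111(✓)  10001(✓)  10010(✓)  10011(✓)  10100(✓)  10110(✓)  11000(✓)  11010(✓)  11101  11110(✓)
size-2^1 implicants → -0001  -0010(✓)  -0100(✓)  -0110(✓)  -1000(✓)  -1010(✓)  -1110(✓)  0-000(✓)  0-001(✓)  0-010(✓)  0-100(✓)  0-110(✓)  0-111(✓)  00-00(✓)  00-01(✓)  00-10(✓)  000-0(✓)  0000-(✓)  001-0(✓)  001-1(✓)  0010-(✓)  0011-(✓)  01-00(✓)  01-10(✓)  01-11(✓)  010-0(✓)  010-1(✓)  0100-(✓)  0101-(✓)  011-0(✓)  0111-(✓)  1-010(✓)  1-110(✓)  10-10(✓)  100-1  1001-  101-0(✓)  11-10(✓)  110-0(✓)
size-2^2 implicants → --010(✓)  --110(✓)  -0-10(✓)  -01-0  -1-10(✓)  -10-0  0--00(✓)  0--10(✓)  0-0-0(✓)  0-00-  0-1-0(✓)  0-11-  00--0(✓)  00-0-  001--  01--0(✓)  01-1-  010--  1--10(✓)
size-2^3 implicants → ---10  0---0
Unchecked terms (primes): ---10, -0001, -01-0, -10-0, 0---0, 0-00-, 0-11-, 00-0-, 001--, 01-1-, 010--, 100-1, 1001-, 11101
Minterm coverage:
  m0 ⊆ 0---0,0-00-,00-0-
  m1 ⊆ -0001,0-00-,00-0-
  m2 ⊆ ---10,0---0
  m4 ⊆ -01-0,0---0,00-0-,001--
  m5 ⊆ 00-0-,001--
  m6 ⊆ ---10,-01-0,0---0,0-11-,001--
  m7 ⊆ 0-11-,001--
  m8 ⊆ -10-0,0---0,0-00-,010--
  m9 ⊆ 0-00-,010--
  m10 ⊆ ---10,-10-0,0---0,01-1-,010--
  m11 ⊆ 01-1-,010--
  m12 ⊆ 0---0 [E]
  m14 ⊆ ---10,0---0,0-11-,01-1-
  m15 ⊆ 0-11-,01-1-
  m17 ⊆ -0001,100-1
  m18 ⊆ ---10,1001-
  m19 ⊆ 100-1,1001-
  m20 ⊆ -01-0 [E]
  m22 ⊆ ---10,-01-0
  m24 ⊆ -10-0 [E]
  m26 ⊆ ---10,-10-0
  m29 ⊆ 11101 [E]
  m30 ⊆ ---10 [E]
E = {---10, -01-0, -10-0, 0---0, 11101}

NO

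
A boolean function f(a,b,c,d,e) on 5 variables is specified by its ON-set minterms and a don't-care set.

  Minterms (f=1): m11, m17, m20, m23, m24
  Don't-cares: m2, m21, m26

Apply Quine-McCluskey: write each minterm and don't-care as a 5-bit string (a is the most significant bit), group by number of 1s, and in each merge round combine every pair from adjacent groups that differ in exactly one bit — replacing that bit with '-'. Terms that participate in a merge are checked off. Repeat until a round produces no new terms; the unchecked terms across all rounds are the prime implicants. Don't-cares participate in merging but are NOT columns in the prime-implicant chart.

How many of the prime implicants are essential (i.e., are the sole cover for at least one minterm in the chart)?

5

Round 0: 00010 01011 10001✓ 10100✓ 10101✓ 10111✓ 11000✓ 11010✓
Round 1: 10-01 101-1 1010- 110-0
PIs = {00010, 01011, 10-01, 101-1, 1010-, 110-0}
Coverage chart:
  m11: 01011 ←essential
  m17: 10-01 ←essential
  m20: 1010- ←essential
  m23: 101-1 ←essential
  m24: 110-0 ←essential
Essential: 01011, 10-01, 101-1, 1010-, 110-0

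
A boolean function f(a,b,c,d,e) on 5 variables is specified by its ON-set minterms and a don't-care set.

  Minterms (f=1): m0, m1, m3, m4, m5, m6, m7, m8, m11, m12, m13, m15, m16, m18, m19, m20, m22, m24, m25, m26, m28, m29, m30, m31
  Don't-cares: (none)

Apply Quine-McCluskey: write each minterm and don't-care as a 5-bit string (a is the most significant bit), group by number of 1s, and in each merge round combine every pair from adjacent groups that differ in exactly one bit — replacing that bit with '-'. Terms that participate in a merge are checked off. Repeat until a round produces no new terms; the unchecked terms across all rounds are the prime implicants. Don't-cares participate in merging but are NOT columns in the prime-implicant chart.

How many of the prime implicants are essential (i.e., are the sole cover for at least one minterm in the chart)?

4

size-2^0 implicants → 00000(✓)  00001(✓)  00011(✓)  00100(✓)  00101(✓)  00110(✓)  00111(✓)  01000(✓)  01011(✓)  01100(✓)  01101(✓)  01111(✓)  10000(✓)  10010(✓)  10011(✓)  10100(✓)  10110(✓)  11000(✓)  11001(✓)  11010(✓)  11100(✓)  11101(✓)  11110(✓)  11111(✓)
size-2^1 implicants → -0000(✓)  -0011  -0100(✓)  -0110(✓)  -1000(✓)  -1100(✓)  -1101(✓)  -1111(✓)  0-000(✓)  0-011(✓)  0-100(✓)  0-101(✓)  0-111(✓)  00-00(✓)  00-01(✓)  00-11(✓)  000-1(✓)  0000-(✓)  001-0(✓)  001-1(✓)  0010-(✓)  0011-(✓)  01-00(✓)  01-11(✓)  011-1(✓)  0110-(✓)  1-000(✓)  1-010(✓)  1-100(✓)  1-110(✓)  10-00(✓)  10-10(✓)  100-0(✓)  1001-  101-0(✓)  11-00(✓)  11-01(✓)  11-10(✓)  110-0(✓)  1100-(✓)  111-0(✓)  111-1(✓)  1110-(✓)  1111-(✓)
size-2^2 implicants → --000(✓)  --100(✓)  -0-00(✓)  -01-0  -1-00(✓)  -11-1  -110-  0--00(✓)  0--11  0-1-1  0-10-  00--1  00-0-  001--  1--00(✓)  1--10(✓)  1-0-0(✓)  1-1-0(✓)  10--0(✓)  11--0(✓)  11-0-  111--
size-2^3 implicants → ---00  1---0
Unchecked terms (primes): ---00, -0011, -01-0, -11-1, -110-, 0--11, 0-1-1, 0-10-, 00--1, 00-0-, 001--, 1---0, 1001-, 11-0-, 111--
Minterm coverage:
  m0 ⊆ ---00,00-0-
  m1 ⊆ 00--1,00-0-
  m3 ⊆ -0011,0--11,00--1
  m4 ⊆ ---00,-01-0,0-10-,00-0-,001--
  m5 ⊆ 0-1-1,0-10-,00--1,00-0-,001--
  m6 ⊆ -01-0,001--
  m7 ⊆ 0--11,0-1-1,00--1,001--
  m8 ⊆ ---00 [E]
  m11 ⊆ 0--11 [E]
  m12 ⊆ ---00,-110-,0-10-
  m13 ⊆ -11-1,-110-,0-1-1,0-10-
  m15 ⊆ -11-1,0--11,0-1-1
  m16 ⊆ ---00,1---0
  m18 ⊆ 1---0,1001-
  m19 ⊆ -0011,1001-
  m20 ⊆ ---00,-01-0,1---0
  m22 ⊆ -01-0,1---0
  m24 ⊆ ---00,1---0,11-0-
  m25 ⊆ 11-0- [E]
  m26 ⊆ 1---0 [E]
  m28 ⊆ ---00,-110-,1---0,11-0-,111--
  m29 ⊆ -11-1,-110-,11-0-,111--
  m30 ⊆ 1---0,111--
  m31 ⊆ -11-1,111--
E = {---00, 0--11, 1---0, 11-0-}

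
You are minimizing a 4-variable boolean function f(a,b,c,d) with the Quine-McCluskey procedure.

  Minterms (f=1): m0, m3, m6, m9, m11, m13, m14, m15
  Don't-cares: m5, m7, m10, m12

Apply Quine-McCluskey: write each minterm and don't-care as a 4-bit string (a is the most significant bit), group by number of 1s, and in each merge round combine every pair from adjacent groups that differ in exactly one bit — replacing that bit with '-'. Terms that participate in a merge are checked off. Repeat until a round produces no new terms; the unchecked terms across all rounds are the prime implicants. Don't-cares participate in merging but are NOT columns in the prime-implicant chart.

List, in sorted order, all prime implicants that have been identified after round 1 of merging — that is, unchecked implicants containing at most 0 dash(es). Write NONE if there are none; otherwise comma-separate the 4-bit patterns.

size-2^0 implicants → 0000  0011(✓)  0101(✓)  0110(✓)  0111(✓)  1001(✓)  1010(✓)  1011(✓)  1100(✓)  1101(✓)  1110(✓)  1111(✓)
size-2^1 implicants → -011(✓)  -101(✓)  -110(✓)  -111(✓)  0-11(✓)  01-1(✓)  011-(✓)  1-01(✓)  1-10(✓)  1-11(✓)  10-1(✓)  101-(✓)  11-0(✓)  11-1(✓)  110-(✓)  111-(✓)
size-2^2 implicants → --11  -1-1  -11-  1--1  1-1-  11--
Unchecked terms (primes): --11, -1-1, -11-, 0000, 1--1, 1-1-, 11--

0000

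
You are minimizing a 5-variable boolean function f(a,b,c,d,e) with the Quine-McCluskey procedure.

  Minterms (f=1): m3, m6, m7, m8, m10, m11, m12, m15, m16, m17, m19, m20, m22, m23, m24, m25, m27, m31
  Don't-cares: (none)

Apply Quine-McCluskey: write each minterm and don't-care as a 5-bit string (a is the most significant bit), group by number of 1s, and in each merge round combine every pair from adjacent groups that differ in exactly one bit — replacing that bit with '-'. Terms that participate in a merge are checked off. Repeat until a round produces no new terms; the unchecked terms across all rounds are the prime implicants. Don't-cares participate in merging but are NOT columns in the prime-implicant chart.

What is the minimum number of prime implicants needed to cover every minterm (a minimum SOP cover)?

Round 0: 00011✓ 00110✓ 00111✓ 01000✓ 01010✓ 01011✓ 01100✓ 01111✓ 10000✓ 10001✓ 10011✓ 10100✓ 10110✓ 10111✓ 11000✓ 11001✓ 11011✓ 11111✓
Round 1: -0011✓ -0110✓ -0111✓ -1000 -1011✓ -1111✓ 0-011✓ 0-111✓ 00-11✓ 0011-✓ 01-00 01-11✓ 010-0 0101- 1-000✓ 1-001✓ 1-011✓ 1-111✓ 10-00 10-11✓ 100-1✓ 1000-✓ 101-0 1011-✓ 11-11✓ 110-1✓ 1100-✓
Round 2: --011✓ --111✓ -0-11✓ -011- -1-11✓ 0--11✓ 1--11✓ 1-0-1 1-00-
Round 3: ---11
PIs = {---11, -011-, -1000, 01-00, 010-0, 0101-, 1-0-1, 1-00-, 10-00, 101-0}
Coverage chart:
  m3: ---11 ←essential
  m6: -011- ←essential
  m7: ---11,-011-
  m8: -1000,01-00,010-0
  m10: 010-0,0101-
  m11: ---11,0101-
  m12: 01-00 ←essential
  m15: ---11 ←essential
  m16: 1-00-,10-00
  m17: 1-0-1,1-00-
  m19: ---11,1-0-1
  m20: 10-00,101-0
  m22: -011-,101-0
  m23: ---11,-011-
  m24: -1000,1-00-
  m25: 1-0-1,1-00-
  m27: ---11,1-0-1
  m31: ---11 ←essential
Essential: ---11, -011-, 01-00
Petrick residual → 010-0, 1-00-, 10-00
Min cover (6 terms): de + b'cd + a'bd'e' + a'bc'e' + ac'd' + ab'd'e'

6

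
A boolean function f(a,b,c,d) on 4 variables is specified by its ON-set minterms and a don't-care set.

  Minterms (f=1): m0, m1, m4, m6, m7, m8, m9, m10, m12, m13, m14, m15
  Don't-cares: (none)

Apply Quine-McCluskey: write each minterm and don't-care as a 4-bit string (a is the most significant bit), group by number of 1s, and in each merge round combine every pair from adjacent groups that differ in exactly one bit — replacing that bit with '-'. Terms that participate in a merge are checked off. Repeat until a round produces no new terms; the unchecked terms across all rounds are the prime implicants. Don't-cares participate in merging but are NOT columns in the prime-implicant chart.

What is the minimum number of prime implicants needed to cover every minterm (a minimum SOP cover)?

5

[col 0] 0000*, 0001*, 0100*, 0110*, 0111*, 1000*, 1001*, 1010*, 1100*, 1101*, 1110*, 1111*
[col 1] -000*, -001*, -100*, -110*, -111*, 0-00*, 000-*, 01-0*, 011-*, 1-00*, 1-01*, 1-10*, 10-0*, 100-*, 11-0*, 11-1*, 110-*, 111-*
[col 2] --00, -00-, -1-0, -11-, 1--0, 1-0-, 11--
Prime implicants: --00, -00-, -1-0, -11-, 1--0, 1-0-, 11--
PI chart (minterm → PIs covering it):
  0 | --00,-00-
  1 | -00-  (sole → essential)
  4 | --00,-1-0
  6 | -1-0,-11-
  7 | -11-  (sole → essential)
  8 | --00,-00-,1--0,1-0-
  9 | -00-,1-0-
  10 | 1--0  (sole → essential)
  12 | --00,-1-0,1--0,1-0-,11--
  13 | 1-0-,11--
  14 | -1-0,-11-,1--0,11--
  15 | -11-,11--
Essential prime implicants: -00-, -11-, 1--0
Petrick residual → --00, 1-0-
Minimum SOP uses 5 PIs: c'd' + b'c' + bc + ad' + ac'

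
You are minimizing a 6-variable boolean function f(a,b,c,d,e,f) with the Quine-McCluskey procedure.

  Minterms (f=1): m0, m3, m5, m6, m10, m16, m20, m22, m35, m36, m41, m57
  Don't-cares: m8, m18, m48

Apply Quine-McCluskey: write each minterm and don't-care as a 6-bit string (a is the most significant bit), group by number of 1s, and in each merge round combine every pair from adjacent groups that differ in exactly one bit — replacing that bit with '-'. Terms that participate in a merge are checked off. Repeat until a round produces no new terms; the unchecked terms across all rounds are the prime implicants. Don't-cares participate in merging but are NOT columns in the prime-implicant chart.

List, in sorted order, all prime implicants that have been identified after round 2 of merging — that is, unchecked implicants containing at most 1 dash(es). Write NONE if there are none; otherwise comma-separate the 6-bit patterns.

-00011, -10000, 0-0000, 0-0110, 00-000, 000101, 0010-0, 1-1001, 100100

[col 0] 000000*, 000011*, 000101, 000110*, 001000*, 001010*, 010000*, 010010*, 010100*, 010110*, 100011*, 100100, 101001*, 110000*, 111001*
[col 1] -00011, -10000, 0-0000, 0-0110, 00-000, 0010-0, 010-00*, 010-10*, 0100-0*, 0101-0*, 1-1001
[col 2] 010--0
Prime implicants: -00011, -10000, 0-0000, 0-0110, 00-000, 000101, 0010-0, 010--0, 1-1001, 100100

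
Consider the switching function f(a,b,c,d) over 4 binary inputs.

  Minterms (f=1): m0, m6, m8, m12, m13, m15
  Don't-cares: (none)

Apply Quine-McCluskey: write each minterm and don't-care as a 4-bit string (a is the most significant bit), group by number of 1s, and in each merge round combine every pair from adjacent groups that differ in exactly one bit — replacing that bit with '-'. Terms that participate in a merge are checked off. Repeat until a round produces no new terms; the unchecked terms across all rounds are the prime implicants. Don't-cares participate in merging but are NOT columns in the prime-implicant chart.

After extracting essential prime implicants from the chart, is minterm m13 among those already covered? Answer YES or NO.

[col 0] 0000*, 0110, 1000*, 1100*, 1101*, 1111*
[col 1] -000, 1-00, 11-1, 110-
Prime implicants: -000, 0110, 1-00, 11-1, 110-
PI chart (minterm → PIs covering it):
  0 | -000  (sole → essential)
  6 | 0110  (sole → essential)
  8 | -000,1-00
  12 | 1-00,110-
  13 | 11-1,110-
  15 | 11-1  (sole → essential)
Essential prime implicants: -000, 0110, 11-1

YES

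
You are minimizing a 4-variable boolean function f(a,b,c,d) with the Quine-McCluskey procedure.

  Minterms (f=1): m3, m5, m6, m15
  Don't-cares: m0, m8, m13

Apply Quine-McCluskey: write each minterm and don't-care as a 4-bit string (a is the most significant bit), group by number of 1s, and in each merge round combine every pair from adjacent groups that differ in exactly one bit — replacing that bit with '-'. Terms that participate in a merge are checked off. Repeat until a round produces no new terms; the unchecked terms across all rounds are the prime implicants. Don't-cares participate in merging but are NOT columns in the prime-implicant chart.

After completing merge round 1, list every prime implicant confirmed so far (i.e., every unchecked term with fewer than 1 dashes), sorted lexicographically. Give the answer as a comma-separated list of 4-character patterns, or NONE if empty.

0011, 0110

[col 0] 0000*, 0011, 0101*, 0110, 1000*, 1101*, 1111*
[col 1] -000, -101, 11-1
Prime implicants: -000, -101, 0011, 0110, 11-1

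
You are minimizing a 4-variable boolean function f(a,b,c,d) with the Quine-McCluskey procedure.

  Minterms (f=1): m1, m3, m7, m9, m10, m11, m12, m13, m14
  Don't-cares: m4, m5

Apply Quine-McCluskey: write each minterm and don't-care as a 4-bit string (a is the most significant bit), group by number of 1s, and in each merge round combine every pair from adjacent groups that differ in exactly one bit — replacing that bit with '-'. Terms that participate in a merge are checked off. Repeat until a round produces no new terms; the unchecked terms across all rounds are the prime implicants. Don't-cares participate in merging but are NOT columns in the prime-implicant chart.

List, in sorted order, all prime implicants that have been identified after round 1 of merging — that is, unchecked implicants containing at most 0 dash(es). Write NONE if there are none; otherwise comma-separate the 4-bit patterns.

size-2^0 implicants → 0001(✓)  0011(✓)  0100(✓)  0101(✓)  0111(✓)  1001(✓)  1010(✓)  1011(✓)  1100(✓)  1101(✓)  1110(✓)
size-2^1 implicants → -001(✓)  -011(✓)  -100(✓)  -101(✓)  0-01(✓)  0-11(✓)  00-1(✓)  01-1(✓)  010-(✓)  1-01(✓)  1-10  10-1(✓)  101-  11-0  110-(✓)
size-2^2 implicants → --01  -0-1  -10-  0--1
Unchecked terms (primes): --01, -0-1, -10-, 0--1, 1-10, 101-, 11-0

NONE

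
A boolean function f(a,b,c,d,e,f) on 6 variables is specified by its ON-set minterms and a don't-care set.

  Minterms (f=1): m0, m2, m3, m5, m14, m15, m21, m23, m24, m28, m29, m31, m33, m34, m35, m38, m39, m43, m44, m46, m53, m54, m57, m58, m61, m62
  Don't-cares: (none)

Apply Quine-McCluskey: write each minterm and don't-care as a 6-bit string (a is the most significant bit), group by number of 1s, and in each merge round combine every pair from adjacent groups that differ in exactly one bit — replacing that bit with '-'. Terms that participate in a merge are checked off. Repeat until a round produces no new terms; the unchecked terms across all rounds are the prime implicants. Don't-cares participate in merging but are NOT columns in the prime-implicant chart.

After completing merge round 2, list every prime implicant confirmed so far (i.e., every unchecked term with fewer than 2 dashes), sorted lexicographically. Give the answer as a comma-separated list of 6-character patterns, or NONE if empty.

-01110, 0-0101, 0-1111, 0000-0, 00111-, 011-00, 01110-, 10-011, 1000-1, 1011-0, 111-01, 111-10

[col 0] 000000*, 000010*, 000011*, 000101*, 001110*, 001111*, 010101*, 010111*, 011000*, 011100*, 011101*, 011111*, 100001*, 100010*, 100011*, 100110*, 100111*, 101011*, 101100*, 101110*, 110101*, 110110*, 111001*, 111010*, 111101*, 111110*
[col 1] -00010*, -00011*, -01110, -10101*, -11101*, 0-0101, 0-1111, 0000-0, 00001-*, 00111-, 01-101*, 01-111*, 0101-1*, 011-00, 0111-1*, 01110-, 1-0110*, 1-1110*, 10-011, 10-110*, 100-10*, 100-11*, 1000-1, 10001-*, 10011-*, 1011-0, 11-101*, 11-110*, 111-01, 111-10
[col 2] -0001-, -1-101, 01-1-1, 1--110, 100-1-
Prime implicants: -0001-, -01110, -1-101, 0-0101, 0-1111, 0000-0, 00111-, 01-1-1, 011-00, 01110-, 1--110, 10-011, 100-1-, 1000-1, 1011-0, 111-01, 111-10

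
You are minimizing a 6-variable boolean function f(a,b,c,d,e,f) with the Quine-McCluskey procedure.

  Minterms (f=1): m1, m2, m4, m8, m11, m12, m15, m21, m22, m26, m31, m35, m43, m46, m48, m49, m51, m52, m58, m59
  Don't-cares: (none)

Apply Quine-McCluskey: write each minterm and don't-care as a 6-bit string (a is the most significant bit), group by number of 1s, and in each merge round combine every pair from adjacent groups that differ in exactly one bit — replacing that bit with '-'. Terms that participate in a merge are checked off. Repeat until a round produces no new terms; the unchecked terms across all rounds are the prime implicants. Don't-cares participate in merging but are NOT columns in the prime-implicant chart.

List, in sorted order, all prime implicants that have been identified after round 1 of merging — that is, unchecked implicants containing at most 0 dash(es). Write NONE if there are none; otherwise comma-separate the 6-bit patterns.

000001, 000010, 010101, 010110, 101110

Round 0: 000001 000010 000100✓ 001000✓ 001011✓ 001100✓ 001111✓ 010101 010110 011010✓ 011111✓ 100011✓ 101011✓ 101110 110000✓ 110001✓ 110011✓ 110100✓ 111010✓ 111011✓
Round 1: -01011 -11010 0-1111 00-100 001-00 001-11 1-0011✓ 1-1011✓ 10-011✓ 11-011✓ 110-00 1100-1 11000- 11101-
Round 2: 1--011
PIs = {-01011, -11010, 0-1111, 00-100, 000001, 000010, 001-00, 001-11, 010101, 010110, 1--011, 101110, 110-00, 1100-1, 11000-, 11101-}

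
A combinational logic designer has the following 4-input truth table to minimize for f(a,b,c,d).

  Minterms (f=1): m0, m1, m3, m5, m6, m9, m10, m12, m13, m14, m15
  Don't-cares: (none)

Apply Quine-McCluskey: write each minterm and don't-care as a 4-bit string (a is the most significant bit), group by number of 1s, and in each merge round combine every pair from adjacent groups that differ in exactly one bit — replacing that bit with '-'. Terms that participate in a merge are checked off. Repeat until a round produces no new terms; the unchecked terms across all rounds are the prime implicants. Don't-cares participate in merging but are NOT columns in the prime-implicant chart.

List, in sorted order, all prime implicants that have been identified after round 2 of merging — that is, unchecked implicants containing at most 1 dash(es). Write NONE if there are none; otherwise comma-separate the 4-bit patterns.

[col 0] 0000*, 0001*, 0011*, 0101*, 0110*, 1001*, 1010*, 1100*, 1101*, 1110*, 1111*
[col 1] -001*, -101*, -110, 0-01*, 00-1, 000-, 1-01*, 1-10, 11-0*, 11-1*, 110-*, 111-*
[col 2] --01, 11--
Prime implicants: --01, -110, 00-1, 000-, 1-10, 11--

-110, 00-1, 000-, 1-10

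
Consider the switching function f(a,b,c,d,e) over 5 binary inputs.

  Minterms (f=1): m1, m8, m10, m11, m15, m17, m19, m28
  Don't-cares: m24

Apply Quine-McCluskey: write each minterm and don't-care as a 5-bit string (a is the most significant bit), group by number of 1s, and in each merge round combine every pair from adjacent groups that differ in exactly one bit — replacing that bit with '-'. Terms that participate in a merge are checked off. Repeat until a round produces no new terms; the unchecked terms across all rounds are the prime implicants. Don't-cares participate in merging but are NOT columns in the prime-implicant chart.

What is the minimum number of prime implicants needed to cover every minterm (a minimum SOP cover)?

Round 0: 00001✓ 01000✓ 01010✓ 01011✓ 01111✓ 10001✓ 10011✓ 11000✓ 11100✓
Round 1: -0001 -1000 01-11 010-0 0101- 100-1 11-00
PIs = {-0001, -1000, 01-11, 010-0, 0101-, 100-1, 11-00}
Coverage chart:
  m1: -0001 ←essential
  m8: -1000,010-0
  m10: 010-0,0101-
  m11: 01-11,0101-
  m15: 01-11 ←essential
  m17: -0001,100-1
  m19: 100-1 ←essential
  m28: 11-00 ←essential
Essential: -0001, 01-11, 100-1, 11-00
Petrick residual → 010-0
Min cover (5 terms): b'c'd'e + a'bde + a'bc'e' + ab'c'e + abd'e'

5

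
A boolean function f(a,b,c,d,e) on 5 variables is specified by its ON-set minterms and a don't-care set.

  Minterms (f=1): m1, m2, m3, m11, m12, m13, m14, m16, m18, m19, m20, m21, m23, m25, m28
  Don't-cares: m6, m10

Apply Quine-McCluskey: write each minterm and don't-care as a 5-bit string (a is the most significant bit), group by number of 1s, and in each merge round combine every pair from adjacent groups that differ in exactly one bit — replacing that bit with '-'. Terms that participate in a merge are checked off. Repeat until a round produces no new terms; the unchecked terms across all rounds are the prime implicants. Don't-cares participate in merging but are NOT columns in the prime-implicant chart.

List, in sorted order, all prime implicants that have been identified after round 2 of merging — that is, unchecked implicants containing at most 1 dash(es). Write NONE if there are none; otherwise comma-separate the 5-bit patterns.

size-2^0 implicants → 00001(✓)  00010(✓)  00011(✓)  00110(✓)  01010(✓)  01011(✓)  01100(✓)  01101(✓)  01110(✓)  10000(✓)  10010(✓)  10011(✓)  10100(✓)  10101(✓)  10111(✓)  11001  11100(✓)
size-2^1 implicants → -0010(✓)  -0011(✓)  -1100  0-010(✓)  0-011(✓)  0-110(✓)  00-10(✓)  000-1  0001-(✓)  01-10(✓)  0101-(✓)  011-0  0110-  1-100  10-00  10-11  100-0  1001-(✓)  101-1  1010-
size-2^2 implicants → -001-  0--10  0-01-
Unchecked terms (primes): -001-, -1100, 0--10, 0-01-, 000-1, 011-0, 0110-, 1-100, 10-00, 10-11, 100-0, 101-1, 1010-, 11001

-1100, 000-1, 011-0, 0110-, 1-100, 10-00, 10-11, 100-0, 101-1, 1010-, 11001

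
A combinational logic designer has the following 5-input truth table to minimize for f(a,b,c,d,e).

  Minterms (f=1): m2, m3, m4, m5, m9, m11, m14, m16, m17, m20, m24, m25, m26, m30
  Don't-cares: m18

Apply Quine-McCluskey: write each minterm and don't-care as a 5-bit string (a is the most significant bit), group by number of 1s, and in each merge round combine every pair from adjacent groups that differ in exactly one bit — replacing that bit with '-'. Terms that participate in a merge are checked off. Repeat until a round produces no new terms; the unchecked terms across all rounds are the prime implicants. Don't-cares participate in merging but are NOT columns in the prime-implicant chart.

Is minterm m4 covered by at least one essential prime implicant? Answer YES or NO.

YES

[col 0] 00010*, 00011*, 00100*, 00101*, 01001*, 01011*, 01110*, 10000*, 10001*, 10010*, 10100*, 11000*, 11001*, 11010*, 11110*
[col 1] -0010, -0100, -1001, -1110, 0-011, 0001-, 0010-, 010-1, 1-000*, 1-001*, 1-010*, 10-00, 100-0*, 1000-*, 11-10, 110-0*, 1100-*
[col 2] 1-0-0, 1-00-
Prime implicants: -0010, -0100, -1001, -1110, 0-011, 0001-, 0010-, 010-1, 1-0-0, 1-00-, 10-00, 11-10
PI chart (minterm → PIs covering it):
  2 | -0010,0001-
  3 | 0-011,0001-
  4 | -0100,0010-
  5 | 0010-  (sole → essential)
  9 | -1001,010-1
  11 | 0-011,010-1
  14 | -1110  (sole → essential)
  16 | 1-0-0,1-00-,10-00
  17 | 1-00-  (sole → essential)
  20 | -0100,10-00
  24 | 1-0-0,1-00-
  25 | -1001,1-00-
  26 | 1-0-0,11-10
  30 | -1110,11-10
Essential prime implicants: -1110, 0010-, 1-00-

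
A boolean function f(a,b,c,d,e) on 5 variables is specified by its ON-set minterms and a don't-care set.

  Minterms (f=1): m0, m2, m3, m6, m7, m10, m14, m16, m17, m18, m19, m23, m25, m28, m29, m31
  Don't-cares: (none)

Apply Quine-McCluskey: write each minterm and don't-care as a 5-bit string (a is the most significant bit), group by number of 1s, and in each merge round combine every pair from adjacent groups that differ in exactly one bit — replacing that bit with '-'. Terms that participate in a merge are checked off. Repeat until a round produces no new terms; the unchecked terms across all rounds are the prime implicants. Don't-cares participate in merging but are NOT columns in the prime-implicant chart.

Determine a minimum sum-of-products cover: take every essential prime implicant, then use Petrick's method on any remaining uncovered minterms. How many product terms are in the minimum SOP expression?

6

Round 0: 00000✓ 00010✓ 00011✓ 00110✓ 00111✓ 01010✓ 01110✓ 10000✓ 10001✓ 10010✓ 10011✓ 10111✓ 11001✓ 11100✓ 11101✓ 11111✓
Round 1: -0000✓ -0010✓ -0011✓ -0111✓ 0-010✓ 0-110✓ 00-10✓ 00-11✓ 000-0✓ 0001-✓ 0011-✓ 01-10✓ 1-001 1-111 10-11✓ 100-0✓ 100-1✓ 1000-✓ 1001-✓ 11-01 111-1 1110-
Round 2: -0-11 -00-0 -001- 0--10 00-1- 100--
PIs = {-0-11, -00-0, -001-, 0--10, 00-1-, 1-001, 1-111, 100--, 11-01, 111-1, 1110-}
Coverage chart:
  m0: -00-0 ←essential
  m2: -00-0,-001-,0--10,00-1-
  m3: -0-11,-001-,00-1-
  m6: 0--10,00-1-
  m7: -0-11,00-1-
  m10: 0--10 ←essential
  m14: 0--10 ←essential
  m16: -00-0,100--
  m17: 1-001,100--
  m18: -00-0,-001-,100--
  m19: -0-11,-001-,100--
  m23: -0-11,1-111
  m25: 1-001,11-01
  m28: 1110- ←essential
  m29: 11-01,111-1,1110-
  m31: 1-111,111-1
Essential: -00-0, 0--10, 1110-
Petrick residual → -0-11, 1-001, 1-111
Min cover (6 terms): b'de + b'c'e' + a'de' + ac'd'e + acde + abcd'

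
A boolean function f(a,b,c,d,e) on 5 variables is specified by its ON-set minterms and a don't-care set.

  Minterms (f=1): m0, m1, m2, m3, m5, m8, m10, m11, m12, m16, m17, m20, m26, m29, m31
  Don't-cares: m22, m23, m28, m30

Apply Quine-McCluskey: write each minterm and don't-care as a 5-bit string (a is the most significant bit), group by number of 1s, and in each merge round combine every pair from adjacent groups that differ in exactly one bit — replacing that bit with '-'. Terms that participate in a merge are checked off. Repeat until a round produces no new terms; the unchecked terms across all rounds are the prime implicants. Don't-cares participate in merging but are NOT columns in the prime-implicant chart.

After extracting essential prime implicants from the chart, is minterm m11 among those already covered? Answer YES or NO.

Round 0: 00000✓ 00001✓ 00010✓ 00011✓ 00101✓ 01000✓ 01010✓ 01011✓ 01100✓ 10000✓ 10001✓ 10100✓ 10110✓ 10111✓ 11010✓ 11100✓ 11101✓ 11110✓ 11111✓
Round 1: -0000✓ -0001✓ -1010 -1100 0-000✓ 0-010✓ 0-011✓ 00-01 000-0✓ 000-1✓ 0000-✓ 0001-✓ 01-00 010-0✓ 0101-✓ 1-100✓ 1-110✓ 1-111✓ 10-00 1000-✓ 101-0✓ 1011-✓ 11-10 111-0✓ 111-1✓ 1110-✓ 1111-✓
Round 2: -000- 0-0-0 0-01- 000-- 1-1-0 1-11- 111--
PIs = {-000-, -1010, -1100, 0-0-0, 0-01-, 00-01, 000--, 01-00, 1-1-0, 1-11-, 10-00, 11-10, 111--}
Coverage chart:
  m0: -000-,0-0-0,000--
  m1: -000-,00-01,000--
  m2: 0-0-0,0-01-,000--
  m3: 0-01-,000--
  m5: 00-01 ←essential
  m8: 0-0-0,01-00
  m10: -1010,0-0-0,0-01-
  m11: 0-01- ←essential
  m12: -1100,01-00
  m16: -000-,10-00
  m17: -000- ←essential
  m20: 1-1-0,10-00
  m26: -1010,11-10
  m29: 111-- ←essential
  m31: 1-11-,111--
Essential: -000-, 0-01-, 00-01, 111--

YES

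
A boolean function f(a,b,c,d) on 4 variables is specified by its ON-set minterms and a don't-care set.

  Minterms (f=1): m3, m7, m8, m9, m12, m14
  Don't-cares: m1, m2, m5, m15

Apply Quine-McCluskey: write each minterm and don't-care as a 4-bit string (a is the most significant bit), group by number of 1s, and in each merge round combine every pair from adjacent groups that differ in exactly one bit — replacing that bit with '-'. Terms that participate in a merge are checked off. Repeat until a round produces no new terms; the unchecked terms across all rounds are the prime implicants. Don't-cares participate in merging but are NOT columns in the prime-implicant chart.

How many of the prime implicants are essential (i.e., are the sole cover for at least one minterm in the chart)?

size-2^0 implicants → 0001(✓)  0010(✓)  0011(✓)  0101(✓)  0111(✓)  1000(✓)  1001(✓)  1100(✓)  1110(✓)  1111(✓)
size-2^1 implicants → -001  -111  0-01(✓)  0-11(✓)  00-1(✓)  001-  01-1(✓)  1-00  100-  11-0  111-
size-2^2 implicants → 0--1
Unchecked terms (primes): -001, -111, 0--1, 001-, 1-00, 100-, 11-0, 111-
Minterm coverage:
  m3 ⊆ 0--1,001-
  m7 ⊆ -111,0--1
  m8 ⊆ 1-00,100-
  m9 ⊆ -001,100-
  m12 ⊆ 1-00,11-0
  m14 ⊆ 11-0,111-
(no essential prime implicants)

0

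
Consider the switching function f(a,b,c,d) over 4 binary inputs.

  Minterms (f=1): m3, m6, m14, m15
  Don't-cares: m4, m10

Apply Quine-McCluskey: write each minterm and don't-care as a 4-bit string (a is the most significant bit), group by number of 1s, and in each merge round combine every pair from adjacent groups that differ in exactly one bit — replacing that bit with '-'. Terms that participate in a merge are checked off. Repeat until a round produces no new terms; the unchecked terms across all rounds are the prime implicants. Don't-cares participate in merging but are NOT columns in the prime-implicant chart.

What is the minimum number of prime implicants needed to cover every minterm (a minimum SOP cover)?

3

Round 0: 0011 0100✓ 0110✓ 1010✓ 1110✓ 1111✓
Round 1: -110 01-0 1-10 111-
PIs = {-110, 0011, 01-0, 1-10, 111-}
Coverage chart:
  m3: 0011 ←essential
  m6: -110,01-0
  m14: -110,1-10,111-
  m15: 111- ←essential
Essential: 0011, 111-
Petrick residual → -110
Min cover (3 terms): bcd' + a'b'cd + abc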